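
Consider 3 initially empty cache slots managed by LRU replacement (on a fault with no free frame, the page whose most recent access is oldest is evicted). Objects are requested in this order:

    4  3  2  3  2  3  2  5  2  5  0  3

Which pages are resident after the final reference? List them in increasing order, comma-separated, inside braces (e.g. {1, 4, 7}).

4 → miss, frames (4)
3 → miss, frames (4 3)
2 → miss, frames (4 3 2)
3 → hit
2 → hit
3 → hit
2 → hit
5 → miss, evict 4, frames (3 2 5)
2 → hit
5 → hit
0 → miss, evict 3, frames (2 5 0)
3 → miss, evict 2, frames (5 0 3)

{0, 3, 5}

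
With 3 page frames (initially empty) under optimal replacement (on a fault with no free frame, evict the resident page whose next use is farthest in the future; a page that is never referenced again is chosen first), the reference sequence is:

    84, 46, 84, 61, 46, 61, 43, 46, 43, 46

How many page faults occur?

4

84 -> fault, frames [84]
46 -> fault, frames [84, 46]
84 -> hit
61 -> fault, frames [84, 46, 61]
46 -> hit
61 -> hit
43 -> fault, evict 61, frames [84, 46, 43]
46 -> hit
43 -> hit
46 -> hit
Page faults: 4.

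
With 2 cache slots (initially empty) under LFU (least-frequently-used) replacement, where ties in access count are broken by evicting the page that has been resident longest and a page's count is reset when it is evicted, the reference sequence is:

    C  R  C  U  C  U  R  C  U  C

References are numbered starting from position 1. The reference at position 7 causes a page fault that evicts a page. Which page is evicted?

U

pos 1: C -> miss, frames [C]
pos 2: R -> miss, frames [C, R]
pos 3: C -> hit
pos 4: U -> miss, evict R, frames [C, U]
pos 5: C -> hit
pos 6: U -> hit
pos 7: R -> miss, evict U, frames [C, R]
At position 7, page U is evicted.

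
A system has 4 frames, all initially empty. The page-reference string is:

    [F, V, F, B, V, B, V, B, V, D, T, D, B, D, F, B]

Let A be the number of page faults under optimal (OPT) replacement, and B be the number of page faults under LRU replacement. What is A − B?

-1

Under OPT: F F . F . . . . . F F . . . . . → 5 faults.
Under LRU: F F . F . . . . . F F . . . F . → 6 faults.
A − B = 5 − 6 = -1.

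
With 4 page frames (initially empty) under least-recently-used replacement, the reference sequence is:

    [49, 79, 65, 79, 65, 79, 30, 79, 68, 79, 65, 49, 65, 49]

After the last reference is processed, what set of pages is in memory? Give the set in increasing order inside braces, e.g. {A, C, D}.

{49, 65, 68, 79}

49 -> miss, frames (49)
79 -> miss, frames (49 79)
65 -> miss, frames (49 79 65)
79 -> hit
65 -> hit
79 -> hit
30 -> miss, frames (49 65 79 30)
79 -> hit
68 -> miss, evict 49, frames (65 30 79 68)
79 -> hit
65 -> hit
49 -> miss, evict 30, frames (68 79 65 49)
65 -> hit
49 -> hit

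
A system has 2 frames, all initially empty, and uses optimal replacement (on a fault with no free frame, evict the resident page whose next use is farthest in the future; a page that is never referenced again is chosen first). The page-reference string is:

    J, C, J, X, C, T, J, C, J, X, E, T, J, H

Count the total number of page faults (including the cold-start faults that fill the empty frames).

9

J → fault, frames [J]
C → fault, frames [J, C]
J → hit
X → fault, evict J, frames [C, X]
C → hit
T → fault, evict X, frames [C, T]
J → fault, evict T, frames [C, J]
C → hit
J → hit
X → fault, evict C, frames [J, X]
E → fault, evict X, frames [J, E]
T → fault, evict E, frames [J, T]
J → hit
H → fault, evict T, frames [J, H]
Page faults: 9.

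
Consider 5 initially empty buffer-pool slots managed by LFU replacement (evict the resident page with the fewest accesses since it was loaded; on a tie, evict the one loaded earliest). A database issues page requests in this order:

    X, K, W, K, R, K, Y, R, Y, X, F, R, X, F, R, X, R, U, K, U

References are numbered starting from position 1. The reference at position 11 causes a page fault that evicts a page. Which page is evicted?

pos 1: X → miss, frames (X)
pos 2: K → miss, frames (X K)
pos 3: W → miss, frames (X K W)
pos 4: K → hit
pos 5: R → miss, frames (X K W R)
pos 6: K → hit
pos 7: Y → miss, frames (X K W R Y)
pos 8: R → hit
pos 9: Y → hit
pos 10: X → hit
pos 11: F → miss, evict W, frames (X K R Y F)
At position 11, page W is evicted.

W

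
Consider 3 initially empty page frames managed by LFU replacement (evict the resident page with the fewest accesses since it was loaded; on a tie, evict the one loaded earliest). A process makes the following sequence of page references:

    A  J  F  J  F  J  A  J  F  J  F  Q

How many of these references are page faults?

A -> fault, frames [A]
J -> fault, frames [A, J]
F -> fault, frames [A, J, F]
J -> hit
F -> hit
J -> hit
A -> hit
J -> hit
F -> hit
J -> hit
F -> hit
Q -> fault, evict A, frames [J, F, Q]
Page faults: 4.

4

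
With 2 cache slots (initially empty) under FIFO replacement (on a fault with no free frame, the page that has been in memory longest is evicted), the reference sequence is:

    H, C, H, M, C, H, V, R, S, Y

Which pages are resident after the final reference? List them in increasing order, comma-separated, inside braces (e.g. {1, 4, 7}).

{S, Y}

H: miss, frames {H}
C: miss, frames {H,C}
H: hit
M: miss, evict H, frames {C,M}
C: hit
H: miss, evict C, frames {M,H}
V: miss, evict M, frames {H,V}
R: miss, evict H, frames {V,R}
S: miss, evict V, frames {R,S}
Y: miss, evict R, frames {S,Y}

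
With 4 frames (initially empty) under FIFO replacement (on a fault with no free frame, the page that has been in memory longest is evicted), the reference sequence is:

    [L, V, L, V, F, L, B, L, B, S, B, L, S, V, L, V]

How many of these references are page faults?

L → miss, frames [L]
V → miss, frames [L, V]
L → hit
V → hit
F → miss, frames [L, V, F]
L → hit
B → miss, frames [L, V, F, B]
L → hit
B → hit
S → miss, evict L, frames [V, F, B, S]
B → hit
L → miss, evict V, frames [F, B, S, L]
S → hit
V → miss, evict F, frames [B, S, L, V]
L → hit
V → hit
Page faults: 7.

7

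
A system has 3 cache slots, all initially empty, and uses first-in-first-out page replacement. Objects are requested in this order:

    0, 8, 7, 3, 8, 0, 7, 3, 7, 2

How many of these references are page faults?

0: fault, frames (0)
8: fault, frames (0 8)
7: fault, frames (0 8 7)
3: fault, evict 0, frames (8 7 3)
8: hit
0: fault, evict 8, frames (7 3 0)
7: hit
3: hit
7: hit
2: fault, evict 7, frames (3 0 2)
Page faults: 6.

6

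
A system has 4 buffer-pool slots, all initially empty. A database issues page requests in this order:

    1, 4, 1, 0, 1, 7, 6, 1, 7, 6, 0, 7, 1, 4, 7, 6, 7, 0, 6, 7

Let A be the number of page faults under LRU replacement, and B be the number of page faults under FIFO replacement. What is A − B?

-1

Under LRU: F F . F . F F . . . . . . F . F . F . . → 8 faults.
Under FIFO: F F . F . F F F . . . . . F . . . F . F → 9 faults.
A − B = 8 − 9 = -1.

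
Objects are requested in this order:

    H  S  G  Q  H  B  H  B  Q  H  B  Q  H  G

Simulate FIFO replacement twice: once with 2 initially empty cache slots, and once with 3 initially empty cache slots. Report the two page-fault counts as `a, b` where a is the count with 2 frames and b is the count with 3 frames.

12, 7

2 frames: F F F F F F . . F F F F F F → 12 faults.
3 frames: F F F F F F . . . . . . . F → 7 faults.
7 < 12: adding a frame reduced faults, as is typical.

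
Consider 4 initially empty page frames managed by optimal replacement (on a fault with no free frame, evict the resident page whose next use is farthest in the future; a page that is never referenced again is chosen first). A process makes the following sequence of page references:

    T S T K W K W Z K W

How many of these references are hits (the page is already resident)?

T: fault, frames (T)
S: fault, frames (T S)
T: hit
K: fault, frames (T S K)
W: fault, frames (T S K W)
K: hit
W: hit
Z: fault, evict S, frames (T K W Z)
K: hit
W: hit
Hits: 5.

5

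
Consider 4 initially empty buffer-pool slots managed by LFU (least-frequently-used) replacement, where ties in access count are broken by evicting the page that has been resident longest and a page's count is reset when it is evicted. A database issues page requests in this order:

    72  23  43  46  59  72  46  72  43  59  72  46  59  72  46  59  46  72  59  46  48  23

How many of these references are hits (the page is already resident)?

72 -> miss, frames [72]
23 -> miss, frames [72, 23]
43 -> miss, frames [72, 23, 43]
46 -> miss, frames [72, 23, 43, 46]
59 -> miss, evict 72, frames [23, 43, 46, 59]
72 -> miss, evict 23, frames [43, 46, 59, 72]
46 -> hit
72 -> hit
43 -> hit
59 -> hit
72 -> hit
46 -> hit
59 -> hit
72 -> hit
46 -> hit
59 -> hit
46 -> hit
72 -> hit
59 -> hit
46 -> hit
48 -> miss, evict 43, frames [46, 59, 72, 48]
23 -> miss, evict 48, frames [46, 59, 72, 23]
Hits: 14.

14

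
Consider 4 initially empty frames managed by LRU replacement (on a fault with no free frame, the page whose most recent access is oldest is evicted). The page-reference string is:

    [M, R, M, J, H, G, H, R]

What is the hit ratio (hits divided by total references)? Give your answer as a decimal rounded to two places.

M → fault, frames {M}
R → fault, frames {M,R}
M → hit
J → fault, frames {R,M,J}
H → fault, frames {R,M,J,H}
G → fault, evict R, frames {M,J,H,G}
H → hit
R → fault, evict M, frames {J,G,H,R}
Hits: 2 of 8 references → 2/8 = 0.2500.

0.25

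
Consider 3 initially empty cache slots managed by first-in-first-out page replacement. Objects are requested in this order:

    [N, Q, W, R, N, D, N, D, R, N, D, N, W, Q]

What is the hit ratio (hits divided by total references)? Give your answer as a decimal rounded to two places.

N: miss, frames [N]
Q: miss, frames [N, Q]
W: miss, frames [N, Q, W]
R: miss, evict N, frames [Q, W, R]
N: miss, evict Q, frames [W, R, N]
D: miss, evict W, frames [R, N, D]
N: hit
D: hit
R: hit
N: hit
D: hit
N: hit
W: miss, evict R, frames [N, D, W]
Q: miss, evict N, frames [D, W, Q]
Hits: 6 of 14 references → 6/14 = 0.4286.

0.43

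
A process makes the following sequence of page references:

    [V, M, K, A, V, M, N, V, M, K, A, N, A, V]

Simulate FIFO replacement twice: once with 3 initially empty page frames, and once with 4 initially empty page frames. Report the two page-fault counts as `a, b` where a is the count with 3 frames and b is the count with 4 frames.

3 frames: F F F F F F F . . F F . . F → 10 faults.
4 frames: F F F F . . F F F F F F . F → 11 faults.
11 > 10: adding a frame increased faults — Belady's anomaly.

10, 11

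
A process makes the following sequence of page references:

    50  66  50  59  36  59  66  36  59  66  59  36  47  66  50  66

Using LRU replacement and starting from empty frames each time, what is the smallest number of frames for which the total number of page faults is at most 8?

f=1: 16 faults
f=2: 12 faults
f=3: 8 faults
f=4: 6 faults
f=5: 5 faults
Smallest f with faults ≤ 8 is 3.

3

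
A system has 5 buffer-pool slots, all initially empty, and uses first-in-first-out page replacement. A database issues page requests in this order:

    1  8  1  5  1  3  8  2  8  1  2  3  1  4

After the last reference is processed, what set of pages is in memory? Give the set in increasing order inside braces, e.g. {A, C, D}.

1: fault, frames [1]
8: fault, frames [1, 8]
1: hit
5: fault, frames [1, 8, 5]
1: hit
3: fault, frames [1, 8, 5, 3]
8: hit
2: fault, frames [1, 8, 5, 3, 2]
8: hit
1: hit
2: hit
3: hit
1: hit
4: fault, evict 1, frames [8, 5, 3, 2, 4]

{2, 3, 4, 5, 8}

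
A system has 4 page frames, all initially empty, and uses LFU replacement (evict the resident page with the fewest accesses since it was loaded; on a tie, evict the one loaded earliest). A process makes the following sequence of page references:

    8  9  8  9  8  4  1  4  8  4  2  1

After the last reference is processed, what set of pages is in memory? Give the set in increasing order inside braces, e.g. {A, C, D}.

{1, 4, 8, 9}

8: miss, frames {8}
9: miss, frames {8,9}
8: hit
9: hit
8: hit
4: miss, frames {8,9,4}
1: miss, frames {8,9,4,1}
4: hit
8: hit
4: hit
2: miss, evict 1, frames {8,9,4,2}
1: miss, evict 2, frames {8,9,4,1}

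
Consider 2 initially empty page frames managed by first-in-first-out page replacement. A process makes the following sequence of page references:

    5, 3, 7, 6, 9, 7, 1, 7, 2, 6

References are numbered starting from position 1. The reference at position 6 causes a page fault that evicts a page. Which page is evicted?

6

pos 1: 5: miss, frames (5)
pos 2: 3: miss, frames (5 3)
pos 3: 7: miss, evict 5, frames (3 7)
pos 4: 6: miss, evict 3, frames (7 6)
pos 5: 9: miss, evict 7, frames (6 9)
pos 6: 7: miss, evict 6, frames (9 7)
At position 6, page 6 is evicted.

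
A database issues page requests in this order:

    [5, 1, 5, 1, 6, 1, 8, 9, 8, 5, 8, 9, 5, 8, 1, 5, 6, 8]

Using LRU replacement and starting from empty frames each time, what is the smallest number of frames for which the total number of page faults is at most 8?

4

f=1: 18 faults
f=2: 13 faults
f=3: 9 faults
f=4: 7 faults
f=5: 5 faults
Smallest f with faults ≤ 8 is 4.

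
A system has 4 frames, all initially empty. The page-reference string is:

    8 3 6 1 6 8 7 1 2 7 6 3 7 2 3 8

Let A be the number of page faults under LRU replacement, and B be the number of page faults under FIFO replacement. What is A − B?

1

Under LRU: F F F F . . F . F . F F . . . F → 9 faults.
Under FIFO: F F F F . . F . F . . F . . . F → 8 faults.
A − B = 9 − 8 = 1.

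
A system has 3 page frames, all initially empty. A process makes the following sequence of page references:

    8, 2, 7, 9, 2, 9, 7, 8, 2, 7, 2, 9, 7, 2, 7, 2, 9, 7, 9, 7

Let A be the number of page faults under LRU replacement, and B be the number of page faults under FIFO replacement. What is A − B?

Under LRU: F F F F . . . F F . . F . . . . . . . . → 7 faults.
Under FIFO: F F F F . . . F F F . F . . . . . . . . → 8 faults.
A − B = 7 − 8 = -1.

-1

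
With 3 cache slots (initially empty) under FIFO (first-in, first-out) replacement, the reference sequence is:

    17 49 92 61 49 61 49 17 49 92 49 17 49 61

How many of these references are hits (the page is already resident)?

17 -> fault, frames [17]
49 -> fault, frames [17, 49]
92 -> fault, frames [17, 49, 92]
61 -> fault, evict 17, frames [49, 92, 61]
49 -> hit
61 -> hit
49 -> hit
17 -> fault, evict 49, frames [92, 61, 17]
49 -> fault, evict 92, frames [61, 17, 49]
92 -> fault, evict 61, frames [17, 49, 92]
49 -> hit
17 -> hit
49 -> hit
61 -> fault, evict 17, frames [49, 92, 61]
Hits: 6.

6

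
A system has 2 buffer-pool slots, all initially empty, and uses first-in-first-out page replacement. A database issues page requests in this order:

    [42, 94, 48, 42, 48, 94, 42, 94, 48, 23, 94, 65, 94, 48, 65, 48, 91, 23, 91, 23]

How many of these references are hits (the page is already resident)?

8

42: fault, frames [42]
94: fault, frames [42, 94]
48: fault, evict 42, frames [94, 48]
42: fault, evict 94, frames [48, 42]
48: hit
94: fault, evict 48, frames [42, 94]
42: hit
94: hit
48: fault, evict 42, frames [94, 48]
23: fault, evict 94, frames [48, 23]
94: fault, evict 48, frames [23, 94]
65: fault, evict 23, frames [94, 65]
94: hit
48: fault, evict 94, frames [65, 48]
65: hit
48: hit
91: fault, evict 65, frames [48, 91]
23: fault, evict 48, frames [91, 23]
91: hit
23: hit
Hits: 8.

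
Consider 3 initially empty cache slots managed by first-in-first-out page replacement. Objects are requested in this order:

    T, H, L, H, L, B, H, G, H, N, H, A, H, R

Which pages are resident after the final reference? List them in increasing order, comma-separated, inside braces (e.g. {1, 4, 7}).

T -> fault, frames [T]
H -> fault, frames [T, H]
L -> fault, frames [T, H, L]
H -> hit
L -> hit
B -> fault, evict T, frames [H, L, B]
H -> hit
G -> fault, evict H, frames [L, B, G]
H -> fault, evict L, frames [B, G, H]
N -> fault, evict B, frames [G, H, N]
H -> hit
A -> fault, evict G, frames [H, N, A]
H -> hit
R -> fault, evict H, frames [N, A, R]

{A, N, R}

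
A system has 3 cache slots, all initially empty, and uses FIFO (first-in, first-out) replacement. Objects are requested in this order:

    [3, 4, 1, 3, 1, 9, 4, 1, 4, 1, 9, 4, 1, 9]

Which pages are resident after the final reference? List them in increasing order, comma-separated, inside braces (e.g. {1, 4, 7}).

{1, 4, 9}

3: miss, frames {3}
4: miss, frames {3,4}
1: miss, frames {3,4,1}
3: hit
1: hit
9: miss, evict 3, frames {4,1,9}
4: hit
1: hit
4: hit
1: hit
9: hit
4: hit
1: hit
9: hit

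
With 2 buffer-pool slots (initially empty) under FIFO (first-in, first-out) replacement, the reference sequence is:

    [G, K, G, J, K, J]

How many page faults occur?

G → fault, frames (G)
K → fault, frames (G K)
G → hit
J → fault, evict G, frames (K J)
K → hit
J → hit
Page faults: 3.

3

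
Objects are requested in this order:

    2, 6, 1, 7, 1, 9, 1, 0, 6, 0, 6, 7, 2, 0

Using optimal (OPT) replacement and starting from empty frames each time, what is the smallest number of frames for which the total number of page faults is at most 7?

4

f=1: 14 faults
f=2: 9 faults
f=3: 8 faults
f=4: 7 faults
f=5: 6 faults
f=6: 6 faults
Smallest f with faults ≤ 7 is 4.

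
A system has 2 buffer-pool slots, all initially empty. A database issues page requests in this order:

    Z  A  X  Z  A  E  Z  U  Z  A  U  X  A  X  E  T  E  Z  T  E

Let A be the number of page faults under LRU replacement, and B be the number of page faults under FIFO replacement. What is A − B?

3

Under LRU: F F F F F F F F . F F F F . F F . F F F → 17 faults.
Under FIFO: F F F F F F F F . F . F . . F F . F . F → 14 faults.
A − B = 17 − 14 = 3.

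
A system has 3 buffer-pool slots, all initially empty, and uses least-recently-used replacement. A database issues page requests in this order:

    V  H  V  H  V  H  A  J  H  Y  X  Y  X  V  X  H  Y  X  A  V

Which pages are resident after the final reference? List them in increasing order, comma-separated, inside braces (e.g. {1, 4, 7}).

{A, V, X}

V -> miss, frames {V}
H -> miss, frames {V,H}
V -> hit
H -> hit
V -> hit
H -> hit
A -> miss, frames {V,H,A}
J -> miss, evict V, frames {H,A,J}
H -> hit
Y -> miss, evict A, frames {J,H,Y}
X -> miss, evict J, frames {H,Y,X}
Y -> hit
X -> hit
V -> miss, evict H, frames {Y,X,V}
X -> hit
H -> miss, evict Y, frames {V,X,H}
Y -> miss, evict V, frames {X,H,Y}
X -> hit
A -> miss, evict H, frames {Y,X,A}
V -> miss, evict Y, frames {X,A,V}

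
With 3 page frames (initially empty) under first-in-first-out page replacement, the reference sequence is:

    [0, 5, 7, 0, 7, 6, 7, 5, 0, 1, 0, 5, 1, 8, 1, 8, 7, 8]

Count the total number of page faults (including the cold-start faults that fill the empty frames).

0 → miss, frames {0}
5 → miss, frames {0,5}
7 → miss, frames {0,5,7}
0 → hit
7 → hit
6 → miss, evict 0, frames {5,7,6}
7 → hit
5 → hit
0 → miss, evict 5, frames {7,6,0}
1 → miss, evict 7, frames {6,0,1}
0 → hit
5 → miss, evict 6, frames {0,1,5}
1 → hit
8 → miss, evict 0, frames {1,5,8}
1 → hit
8 → hit
7 → miss, evict 1, frames {5,8,7}
8 → hit
Page faults: 9.

9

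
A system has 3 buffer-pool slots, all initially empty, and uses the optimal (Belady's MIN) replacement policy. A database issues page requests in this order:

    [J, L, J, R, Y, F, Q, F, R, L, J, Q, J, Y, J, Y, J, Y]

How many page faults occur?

9

J -> miss, frames (J)
L -> miss, frames (J L)
J -> hit
R -> miss, frames (J L R)
Y -> miss, evict J, frames (L R Y)
F -> miss, evict Y, frames (L R F)
Q -> miss, evict L, frames (R F Q)
F -> hit
R -> hit
L -> miss, evict F, frames (R Q L)
J -> miss, evict L, frames (R Q J)
Q -> hit
J -> hit
Y -> miss, evict Q, frames (R J Y)
J -> hit
Y -> hit
J -> hit
Y -> hit
Page faults: 9.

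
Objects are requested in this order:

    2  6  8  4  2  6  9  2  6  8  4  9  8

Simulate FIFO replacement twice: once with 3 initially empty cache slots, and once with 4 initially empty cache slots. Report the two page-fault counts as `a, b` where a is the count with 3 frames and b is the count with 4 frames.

9, 10

3 frames: F F F F F F F . . F F . . → 9 faults.
4 frames: F F F F . . F F F F F F . → 10 faults.
10 > 9: adding a frame increased faults — Belady's anomaly.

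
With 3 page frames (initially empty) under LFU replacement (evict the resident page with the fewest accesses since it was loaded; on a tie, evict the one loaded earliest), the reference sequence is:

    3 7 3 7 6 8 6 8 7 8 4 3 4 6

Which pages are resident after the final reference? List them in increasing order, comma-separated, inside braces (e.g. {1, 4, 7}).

3 → miss, frames {3}
7 → miss, frames {3,7}
3 → hit
7 → hit
6 → miss, frames {3,7,6}
8 → miss, evict 6, frames {3,7,8}
6 → miss, evict 8, frames {3,7,6}
8 → miss, evict 6, frames {3,7,8}
7 → hit
8 → hit
4 → miss, evict 3, frames {7,8,4}
3 → miss, evict 4, frames {7,8,3}
4 → miss, evict 3, frames {7,8,4}
6 → miss, evict 4, frames {7,8,6}

{6, 7, 8}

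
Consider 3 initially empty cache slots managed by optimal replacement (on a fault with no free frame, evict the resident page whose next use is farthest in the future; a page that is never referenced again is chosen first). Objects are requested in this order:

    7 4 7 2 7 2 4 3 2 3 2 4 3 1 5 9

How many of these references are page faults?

7: fault, frames (7)
4: fault, frames (7 4)
7: hit
2: fault, frames (7 4 2)
7: hit
2: hit
4: hit
3: fault, evict 7, frames (4 2 3)
2: hit
3: hit
2: hit
4: hit
3: hit
1: fault, evict 3, frames (4 2 1)
5: fault, evict 1, frames (4 2 5)
9: fault, evict 5, frames (4 2 9)
Page faults: 7.

7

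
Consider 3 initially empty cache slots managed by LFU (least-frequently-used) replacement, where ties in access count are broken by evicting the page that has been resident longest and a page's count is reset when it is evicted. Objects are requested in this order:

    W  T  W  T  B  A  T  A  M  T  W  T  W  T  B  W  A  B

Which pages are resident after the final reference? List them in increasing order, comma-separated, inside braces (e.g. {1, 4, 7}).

W -> miss, frames (W)
T -> miss, frames (W T)
W -> hit
T -> hit
B -> miss, frames (W T B)
A -> miss, evict B, frames (W T A)
T -> hit
A -> hit
M -> miss, evict W, frames (T A M)
T -> hit
W -> miss, evict M, frames (T A W)
T -> hit
W -> hit
T -> hit
B -> miss, evict A, frames (T W B)
W -> hit
A -> miss, evict B, frames (T W A)
B -> miss, evict A, frames (T W B)

{B, T, W}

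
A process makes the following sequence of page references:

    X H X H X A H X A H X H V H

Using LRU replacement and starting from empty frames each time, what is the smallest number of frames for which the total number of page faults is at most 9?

2

f=1: 14 faults
f=2: 9 faults
f=3: 4 faults
f=4: 4 faults
Smallest f with faults ≤ 9 is 2.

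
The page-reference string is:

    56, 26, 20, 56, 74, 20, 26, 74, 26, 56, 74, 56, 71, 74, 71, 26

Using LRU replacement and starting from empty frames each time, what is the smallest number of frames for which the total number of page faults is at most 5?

4

f=1: 16 faults
f=2: 13 faults
f=3: 8 faults
f=4: 5 faults
f=5: 5 faults
Smallest f with faults ≤ 5 is 4.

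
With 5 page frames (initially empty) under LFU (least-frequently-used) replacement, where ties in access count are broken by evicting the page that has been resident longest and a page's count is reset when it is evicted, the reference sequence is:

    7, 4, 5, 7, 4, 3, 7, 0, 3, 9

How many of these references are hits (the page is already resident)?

4

7 -> fault, frames (7)
4 -> fault, frames (7 4)
5 -> fault, frames (7 4 5)
7 -> hit
4 -> hit
3 -> fault, frames (7 4 5 3)
7 -> hit
0 -> fault, frames (7 4 5 3 0)
3 -> hit
9 -> fault, evict 5, frames (7 4 3 0 9)
Hits: 4.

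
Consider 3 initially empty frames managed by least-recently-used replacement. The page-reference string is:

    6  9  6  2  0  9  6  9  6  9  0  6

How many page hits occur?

6

6 -> fault, frames {6}
9 -> fault, frames {6,9}
6 -> hit
2 -> fault, frames {9,6,2}
0 -> fault, evict 9, frames {6,2,0}
9 -> fault, evict 6, frames {2,0,9}
6 -> fault, evict 2, frames {0,9,6}
9 -> hit
6 -> hit
9 -> hit
0 -> hit
6 -> hit
Hits: 6.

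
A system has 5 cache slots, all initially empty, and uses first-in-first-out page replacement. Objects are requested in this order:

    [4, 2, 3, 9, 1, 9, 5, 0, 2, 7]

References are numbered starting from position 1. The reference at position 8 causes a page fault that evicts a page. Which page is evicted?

pos 1: 4 -> fault, frames [4]
pos 2: 2 -> fault, frames [4, 2]
pos 3: 3 -> fault, frames [4, 2, 3]
pos 4: 9 -> fault, frames [4, 2, 3, 9]
pos 5: 1 -> fault, frames [4, 2, 3, 9, 1]
pos 6: 9 -> hit
pos 7: 5 -> fault, evict 4, frames [2, 3, 9, 1, 5]
pos 8: 0 -> fault, evict 2, frames [3, 9, 1, 5, 0]
At position 8, page 2 is evicted.

2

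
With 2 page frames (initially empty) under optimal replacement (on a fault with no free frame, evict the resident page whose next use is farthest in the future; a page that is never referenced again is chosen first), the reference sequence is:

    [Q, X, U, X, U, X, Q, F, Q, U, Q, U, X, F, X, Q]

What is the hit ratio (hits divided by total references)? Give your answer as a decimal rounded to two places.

Q -> miss, frames {Q}
X -> miss, frames {Q,X}
U -> miss, evict Q, frames {X,U}
X -> hit
U -> hit
X -> hit
Q -> miss, evict X, frames {U,Q}
F -> miss, evict U, frames {Q,F}
Q -> hit
U -> miss, evict F, frames {Q,U}
Q -> hit
U -> hit
X -> miss, evict U, frames {Q,X}
F -> miss, evict Q, frames {X,F}
X -> hit
Q -> miss, evict F, frames {X,Q}
Hits: 7 of 16 references → 7/16 = 0.4375.

0.44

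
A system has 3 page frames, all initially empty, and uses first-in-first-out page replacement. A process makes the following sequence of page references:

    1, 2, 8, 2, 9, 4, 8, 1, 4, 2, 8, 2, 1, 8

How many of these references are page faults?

8

1 -> miss, frames {1}
2 -> miss, frames {1,2}
8 -> miss, frames {1,2,8}
2 -> hit
9 -> miss, evict 1, frames {2,8,9}
4 -> miss, evict 2, frames {8,9,4}
8 -> hit
1 -> miss, evict 8, frames {9,4,1}
4 -> hit
2 -> miss, evict 9, frames {4,1,2}
8 -> miss, evict 4, frames {1,2,8}
2 -> hit
1 -> hit
8 -> hit
Page faults: 8.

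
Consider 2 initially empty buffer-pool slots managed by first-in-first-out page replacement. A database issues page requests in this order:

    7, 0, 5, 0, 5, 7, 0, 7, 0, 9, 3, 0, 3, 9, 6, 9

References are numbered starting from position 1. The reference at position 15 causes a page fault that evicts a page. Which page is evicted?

pos 1: 7: fault, frames {7}
pos 2: 0: fault, frames {7,0}
pos 3: 5: fault, evict 7, frames {0,5}
pos 4: 0: hit
pos 5: 5: hit
pos 6: 7: fault, evict 0, frames {5,7}
pos 7: 0: fault, evict 5, frames {7,0}
pos 8: 7: hit
pos 9: 0: hit
pos 10: 9: fault, evict 7, frames {0,9}
pos 11: 3: fault, evict 0, frames {9,3}
pos 12: 0: fault, evict 9, frames {3,0}
pos 13: 3: hit
pos 14: 9: fault, evict 3, frames {0,9}
pos 15: 6: fault, evict 0, frames {9,6}
At position 15, page 0 is evicted.

0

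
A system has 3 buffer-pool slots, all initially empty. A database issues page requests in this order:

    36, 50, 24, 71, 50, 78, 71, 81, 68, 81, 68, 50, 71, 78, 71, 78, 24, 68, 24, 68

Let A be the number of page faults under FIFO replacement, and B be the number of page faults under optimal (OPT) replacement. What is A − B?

2

Under FIFO: F F F F . F . F F . . F F F . . F F . . → 12 faults.
Under OPT: F F F F . F . F F . . . F F . . F . . . → 10 faults.
A − B = 12 − 10 = 2.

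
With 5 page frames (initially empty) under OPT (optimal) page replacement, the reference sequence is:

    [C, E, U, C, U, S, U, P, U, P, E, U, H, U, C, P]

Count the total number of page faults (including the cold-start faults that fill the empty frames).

6

C -> fault, frames {C}
E -> fault, frames {C,E}
U -> fault, frames {C,E,U}
C -> hit
U -> hit
S -> fault, frames {C,E,U,S}
U -> hit
P -> fault, frames {C,E,U,S,P}
U -> hit
P -> hit
E -> hit
U -> hit
H -> fault, evict S, frames {C,E,U,P,H}
U -> hit
C -> hit
P -> hit
Page faults: 6.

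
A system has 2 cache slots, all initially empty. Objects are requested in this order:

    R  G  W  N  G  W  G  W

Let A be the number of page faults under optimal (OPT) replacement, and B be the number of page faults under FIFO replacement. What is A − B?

-1

Under OPT: F F F F . F . . → 5 faults.
Under FIFO: F F F F F F . . → 6 faults.
A − B = 5 − 6 = -1.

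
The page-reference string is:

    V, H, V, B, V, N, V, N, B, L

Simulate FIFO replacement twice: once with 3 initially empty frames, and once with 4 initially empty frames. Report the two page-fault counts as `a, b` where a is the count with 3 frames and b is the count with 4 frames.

6, 5

3 frames: F F . F . F F . . F → 6 faults.
4 frames: F F . F . F . . . F → 5 faults.
5 < 6: adding a frame reduced faults, as is typical.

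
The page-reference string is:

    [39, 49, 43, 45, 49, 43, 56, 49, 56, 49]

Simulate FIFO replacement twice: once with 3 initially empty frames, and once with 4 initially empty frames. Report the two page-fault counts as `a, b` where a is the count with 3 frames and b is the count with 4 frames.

3 frames: F F F F . . F F . . → 6 faults.
4 frames: F F F F . . F . . . → 5 faults.
5 < 6: adding a frame reduced faults, as is typical.

6, 5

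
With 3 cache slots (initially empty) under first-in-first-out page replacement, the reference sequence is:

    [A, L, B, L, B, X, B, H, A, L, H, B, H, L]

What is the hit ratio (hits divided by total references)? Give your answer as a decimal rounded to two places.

A: miss, frames (A)
L: miss, frames (A L)
B: miss, frames (A L B)
L: hit
B: hit
X: miss, evict A, frames (L B X)
B: hit
H: miss, evict L, frames (B X H)
A: miss, evict B, frames (X H A)
L: miss, evict X, frames (H A L)
H: hit
B: miss, evict H, frames (A L B)
H: miss, evict A, frames (L B H)
L: hit
Hits: 5 of 14 references → 5/14 = 0.3571.

0.36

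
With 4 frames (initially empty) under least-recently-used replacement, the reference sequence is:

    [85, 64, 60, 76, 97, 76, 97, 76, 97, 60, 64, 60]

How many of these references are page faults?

5

85 → miss, frames [85]
64 → miss, frames [85, 64]
60 → miss, frames [85, 64, 60]
76 → miss, frames [85, 64, 60, 76]
97 → miss, evict 85, frames [64, 60, 76, 97]
76 → hit
97 → hit
76 → hit
97 → hit
60 → hit
64 → hit
60 → hit
Page faults: 5.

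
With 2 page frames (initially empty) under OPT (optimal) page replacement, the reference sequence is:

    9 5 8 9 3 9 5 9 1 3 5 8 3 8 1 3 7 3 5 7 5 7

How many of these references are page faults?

11

9 → miss, frames (9)
5 → miss, frames (9 5)
8 → miss, evict 5, frames (9 8)
9 → hit
3 → miss, evict 8, frames (9 3)
9 → hit
5 → miss, evict 3, frames (9 5)
9 → hit
1 → miss, evict 9, frames (5 1)
3 → miss, evict 1, frames (5 3)
5 → hit
8 → miss, evict 5, frames (3 8)
3 → hit
8 → hit
1 → miss, evict 8, frames (3 1)
3 → hit
7 → miss, evict 1, frames (3 7)
3 → hit
5 → miss, evict 3, frames (7 5)
7 → hit
5 → hit
7 → hit
Page faults: 11.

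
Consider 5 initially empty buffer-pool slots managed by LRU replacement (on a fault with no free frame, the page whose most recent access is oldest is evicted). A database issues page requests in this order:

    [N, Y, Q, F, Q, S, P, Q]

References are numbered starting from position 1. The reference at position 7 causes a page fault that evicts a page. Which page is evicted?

pos 1: N: fault, frames [N]
pos 2: Y: fault, frames [N, Y]
pos 3: Q: fault, frames [N, Y, Q]
pos 4: F: fault, frames [N, Y, Q, F]
pos 5: Q: hit
pos 6: S: fault, frames [N, Y, F, Q, S]
pos 7: P: fault, evict N, frames [Y, F, Q, S, P]
At position 7, page N is evicted.

N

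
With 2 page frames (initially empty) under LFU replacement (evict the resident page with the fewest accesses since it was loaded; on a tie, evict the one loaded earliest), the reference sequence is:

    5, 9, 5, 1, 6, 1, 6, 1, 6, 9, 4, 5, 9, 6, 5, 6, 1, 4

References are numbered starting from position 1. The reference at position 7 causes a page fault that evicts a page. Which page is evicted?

pos 1: 5 → fault, frames (5)
pos 2: 9 → fault, frames (5 9)
pos 3: 5 → hit
pos 4: 1 → fault, evict 9, frames (5 1)
pos 5: 6 → fault, evict 1, frames (5 6)
pos 6: 1 → fault, evict 6, frames (5 1)
pos 7: 6 → fault, evict 1, frames (5 6)
At position 7, page 1 is evicted.

1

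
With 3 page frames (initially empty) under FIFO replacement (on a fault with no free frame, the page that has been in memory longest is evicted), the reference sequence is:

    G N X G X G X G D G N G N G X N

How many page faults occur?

G -> miss, frames [G]
N -> miss, frames [G, N]
X -> miss, frames [G, N, X]
G -> hit
X -> hit
G -> hit
X -> hit
G -> hit
D -> miss, evict G, frames [N, X, D]
G -> miss, evict N, frames [X, D, G]
N -> miss, evict X, frames [D, G, N]
G -> hit
N -> hit
G -> hit
X -> miss, evict D, frames [G, N, X]
N -> hit
Page faults: 7.

7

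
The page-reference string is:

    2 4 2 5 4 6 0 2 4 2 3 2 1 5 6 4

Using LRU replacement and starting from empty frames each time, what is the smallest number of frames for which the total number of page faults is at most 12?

f=1: 16 faults
f=2: 13 faults
f=3: 12 faults
f=4: 11 faults
f=5: 10 faults
f=6: 9 faults
f=7: 7 faults
Smallest f with faults ≤ 12 is 3.

3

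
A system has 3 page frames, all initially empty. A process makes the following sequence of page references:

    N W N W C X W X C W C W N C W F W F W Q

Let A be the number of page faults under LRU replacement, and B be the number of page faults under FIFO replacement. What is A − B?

Under LRU: F F . . F F . . . . . . F . . F . . . F → 7 faults.
Under FIFO: F F . . F F . . . . . . F . F F . . . F → 8 faults.
A − B = 7 − 8 = -1.

-1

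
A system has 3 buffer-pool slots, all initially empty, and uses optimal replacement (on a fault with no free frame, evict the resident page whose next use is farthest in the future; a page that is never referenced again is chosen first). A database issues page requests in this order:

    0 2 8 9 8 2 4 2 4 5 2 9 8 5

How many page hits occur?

0 → fault, frames {0}
2 → fault, frames {0,2}
8 → fault, frames {0,2,8}
9 → fault, evict 0, frames {2,8,9}
8 → hit
2 → hit
4 → fault, evict 8, frames {2,9,4}
2 → hit
4 → hit
5 → fault, evict 4, frames {2,9,5}
2 → hit
9 → hit
8 → fault, evict 9, frames {2,5,8}
5 → hit
Hits: 7.

7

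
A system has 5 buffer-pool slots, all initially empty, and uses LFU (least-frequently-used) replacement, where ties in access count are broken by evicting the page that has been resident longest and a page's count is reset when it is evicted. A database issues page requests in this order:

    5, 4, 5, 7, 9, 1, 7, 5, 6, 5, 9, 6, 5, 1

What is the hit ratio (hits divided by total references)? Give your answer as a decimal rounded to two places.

5 -> fault, frames [5]
4 -> fault, frames [5, 4]
5 -> hit
7 -> fault, frames [5, 4, 7]
9 -> fault, frames [5, 4, 7, 9]
1 -> fault, frames [5, 4, 7, 9, 1]
7 -> hit
5 -> hit
6 -> fault, evict 4, frames [5, 7, 9, 1, 6]
5 -> hit
9 -> hit
6 -> hit
5 -> hit
1 -> hit
Hits: 8 of 14 references → 8/14 = 0.5714.

0.57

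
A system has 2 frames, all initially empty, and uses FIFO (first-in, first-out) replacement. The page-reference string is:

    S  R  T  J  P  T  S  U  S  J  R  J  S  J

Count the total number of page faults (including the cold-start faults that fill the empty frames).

S -> fault, frames (S)
R -> fault, frames (S R)
T -> fault, evict S, frames (R T)
J -> fault, evict R, frames (T J)
P -> fault, evict T, frames (J P)
T -> fault, evict J, frames (P T)
S -> fault, evict P, frames (T S)
U -> fault, evict T, frames (S U)
S -> hit
J -> fault, evict S, frames (U J)
R -> fault, evict U, frames (J R)
J -> hit
S -> fault, evict J, frames (R S)
J -> fault, evict R, frames (S J)
Page faults: 12.

12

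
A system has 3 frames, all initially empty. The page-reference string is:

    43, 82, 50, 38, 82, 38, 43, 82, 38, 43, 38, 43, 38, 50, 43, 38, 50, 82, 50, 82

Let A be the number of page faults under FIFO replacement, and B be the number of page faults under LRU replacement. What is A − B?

Under FIFO: F F F F . . F F . . . . . F . F . . . . → 8 faults.
Under LRU: F F F F . . F . . . . . . F . . . F . . → 7 faults.
A − B = 8 − 7 = 1.

1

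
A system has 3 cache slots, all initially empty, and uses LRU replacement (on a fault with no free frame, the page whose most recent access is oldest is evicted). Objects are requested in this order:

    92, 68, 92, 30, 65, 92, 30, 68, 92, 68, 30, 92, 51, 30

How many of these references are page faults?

6

92 → fault, frames [92]
68 → fault, frames [92, 68]
92 → hit
30 → fault, frames [68, 92, 30]
65 → fault, evict 68, frames [92, 30, 65]
92 → hit
30 → hit
68 → fault, evict 65, frames [92, 30, 68]
92 → hit
68 → hit
30 → hit
92 → hit
51 → fault, evict 68, frames [30, 92, 51]
30 → hit
Page faults: 6.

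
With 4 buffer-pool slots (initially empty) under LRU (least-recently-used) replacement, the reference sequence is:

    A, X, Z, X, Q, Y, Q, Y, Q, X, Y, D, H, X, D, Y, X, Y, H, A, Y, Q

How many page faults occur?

9

A: fault, frames (A)
X: fault, frames (A X)
Z: fault, frames (A X Z)
X: hit
Q: fault, frames (A Z X Q)
Y: fault, evict A, frames (Z X Q Y)
Q: hit
Y: hit
Q: hit
X: hit
Y: hit
D: fault, evict Z, frames (Q X Y D)
H: fault, evict Q, frames (X Y D H)
X: hit
D: hit
Y: hit
X: hit
Y: hit
H: hit
A: fault, evict D, frames (X Y H A)
Y: hit
Q: fault, evict X, frames (H A Y Q)
Page faults: 9.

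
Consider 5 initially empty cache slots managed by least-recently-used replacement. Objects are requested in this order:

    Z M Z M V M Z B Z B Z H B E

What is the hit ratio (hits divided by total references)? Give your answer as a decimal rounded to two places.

0.57

Z → miss, frames [Z]
M → miss, frames [Z, M]
Z → hit
M → hit
V → miss, frames [Z, M, V]
M → hit
Z → hit
B → miss, frames [V, M, Z, B]
Z → hit
B → hit
Z → hit
H → miss, frames [V, M, B, Z, H]
B → hit
E → miss, evict V, frames [M, Z, H, B, E]
Hits: 8 of 14 references → 8/14 = 0.5714.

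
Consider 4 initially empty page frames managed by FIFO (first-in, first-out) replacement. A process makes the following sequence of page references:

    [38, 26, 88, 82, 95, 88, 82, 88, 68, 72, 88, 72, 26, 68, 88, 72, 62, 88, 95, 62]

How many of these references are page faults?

11

38 → fault, frames {38}
26 → fault, frames {38,26}
88 → fault, frames {38,26,88}
82 → fault, frames {38,26,88,82}
95 → fault, evict 38, frames {26,88,82,95}
88 → hit
82 → hit
88 → hit
68 → fault, evict 26, frames {88,82,95,68}
72 → fault, evict 88, frames {82,95,68,72}
88 → fault, evict 82, frames {95,68,72,88}
72 → hit
26 → fault, evict 95, frames {68,72,88,26}
68 → hit
88 → hit
72 → hit
62 → fault, evict 68, frames {72,88,26,62}
88 → hit
95 → fault, evict 72, frames {88,26,62,95}
62 → hit
Page faults: 11.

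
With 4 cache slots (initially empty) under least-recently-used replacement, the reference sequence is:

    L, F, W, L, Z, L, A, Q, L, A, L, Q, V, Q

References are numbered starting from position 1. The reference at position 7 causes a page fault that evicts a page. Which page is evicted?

F

pos 1: L -> fault, frames [L]
pos 2: F -> fault, frames [L, F]
pos 3: W -> fault, frames [L, F, W]
pos 4: L -> hit
pos 5: Z -> fault, frames [F, W, L, Z]
pos 6: L -> hit
pos 7: A -> fault, evict F, frames [W, Z, L, A]
At position 7, page F is evicted.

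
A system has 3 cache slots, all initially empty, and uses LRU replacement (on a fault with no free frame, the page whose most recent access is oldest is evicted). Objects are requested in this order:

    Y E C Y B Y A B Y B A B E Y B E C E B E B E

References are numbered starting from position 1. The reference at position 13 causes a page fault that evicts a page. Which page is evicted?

Y

pos 1: Y → fault, frames [Y]
pos 2: E → fault, frames [Y, E]
pos 3: C → fault, frames [Y, E, C]
pos 4: Y → hit
pos 5: B → fault, evict E, frames [C, Y, B]
pos 6: Y → hit
pos 7: A → fault, evict C, frames [B, Y, A]
pos 8: B → hit
pos 9: Y → hit
pos 10: B → hit
pos 11: A → hit
pos 12: B → hit
pos 13: E → fault, evict Y, frames [A, B, E]
At position 13, page Y is evicted.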